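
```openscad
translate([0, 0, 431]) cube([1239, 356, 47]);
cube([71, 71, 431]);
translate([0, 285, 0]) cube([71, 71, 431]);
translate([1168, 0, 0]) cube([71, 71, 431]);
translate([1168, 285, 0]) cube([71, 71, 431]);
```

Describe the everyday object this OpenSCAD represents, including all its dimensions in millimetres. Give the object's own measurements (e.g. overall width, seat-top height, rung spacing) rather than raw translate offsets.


A bench: a 1239×356 mm seat slab, 47 mm thick, top at z = 478 mm, on four 71×71 mm square legs flush with the seat corners and standing on z = 0.


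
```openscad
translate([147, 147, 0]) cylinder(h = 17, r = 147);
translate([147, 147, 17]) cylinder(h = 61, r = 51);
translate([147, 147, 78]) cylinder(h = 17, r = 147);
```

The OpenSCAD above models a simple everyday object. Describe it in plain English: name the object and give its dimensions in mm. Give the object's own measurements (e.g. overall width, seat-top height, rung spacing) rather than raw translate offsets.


A spool: two coaxial disc flanges of radius 147 mm and thickness 17 mm, joined by a core cylinder of radius 51 mm and height 61 mm. The lower flange rests on z = 0 and the three cylinders share a vertical axis.


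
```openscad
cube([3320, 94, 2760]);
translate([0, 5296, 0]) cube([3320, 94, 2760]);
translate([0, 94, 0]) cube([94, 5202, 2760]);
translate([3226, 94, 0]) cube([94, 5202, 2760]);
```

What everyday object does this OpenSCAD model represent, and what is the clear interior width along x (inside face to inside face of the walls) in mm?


A house (or room) frame. The interior width is 3132 mm.

Four 2760 mm walls enclosing a rectangle with no floor or roof — a room or house frame. Outside width is 3320 mm and wall thickness is 94 mm, so the interior width is 3320 − 2 × 94 = 3132 mm.


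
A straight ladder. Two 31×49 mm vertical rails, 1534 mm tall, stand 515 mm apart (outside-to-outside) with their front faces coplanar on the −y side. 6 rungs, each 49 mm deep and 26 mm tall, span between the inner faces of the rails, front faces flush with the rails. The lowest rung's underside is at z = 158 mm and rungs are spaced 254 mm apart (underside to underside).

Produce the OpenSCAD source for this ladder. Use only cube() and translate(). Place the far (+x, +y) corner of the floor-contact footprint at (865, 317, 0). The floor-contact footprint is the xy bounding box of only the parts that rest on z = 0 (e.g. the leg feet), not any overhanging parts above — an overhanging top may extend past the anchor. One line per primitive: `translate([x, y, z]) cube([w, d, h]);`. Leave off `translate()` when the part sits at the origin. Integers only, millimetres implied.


translate([350, 268, 0]) cube([31, 49, 1534]);
translate([834, 268, 0]) cube([31, 49, 1534]);
translate([381, 268, 158]) cube([453, 49, 26]);
translate([381, 268, 412]) cube([453, 49, 26]);
translate([381, 268, 666]) cube([453, 49, 26]);
translate([381, 268, 920]) cube([453, 49, 26]);
translate([381, 268, 1174]) cube([453, 49, 26]);
translate([381, 268, 1428]) cube([453, 49, 26]);


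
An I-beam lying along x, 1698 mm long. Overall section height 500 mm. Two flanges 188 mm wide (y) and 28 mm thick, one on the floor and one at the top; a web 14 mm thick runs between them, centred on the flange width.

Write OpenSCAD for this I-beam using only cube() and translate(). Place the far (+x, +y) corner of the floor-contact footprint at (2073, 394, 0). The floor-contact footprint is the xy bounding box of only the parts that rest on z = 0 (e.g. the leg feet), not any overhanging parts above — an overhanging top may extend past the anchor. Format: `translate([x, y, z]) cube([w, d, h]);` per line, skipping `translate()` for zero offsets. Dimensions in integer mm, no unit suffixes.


translate([375, 206, 0]) cube([1698, 188, 28]);
translate([375, 293, 28]) cube([1698, 14, 444]);
translate([375, 206, 472]) cube([1698, 188, 28]);


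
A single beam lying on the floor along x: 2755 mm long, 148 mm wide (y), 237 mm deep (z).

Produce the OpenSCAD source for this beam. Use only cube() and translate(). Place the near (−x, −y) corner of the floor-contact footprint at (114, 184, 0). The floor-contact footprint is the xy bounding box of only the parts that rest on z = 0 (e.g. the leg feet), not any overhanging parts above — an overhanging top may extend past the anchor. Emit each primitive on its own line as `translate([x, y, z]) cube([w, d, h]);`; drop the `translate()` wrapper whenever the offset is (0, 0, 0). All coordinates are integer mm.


translate([114, 184, 0]) cube([2755, 148, 237]);


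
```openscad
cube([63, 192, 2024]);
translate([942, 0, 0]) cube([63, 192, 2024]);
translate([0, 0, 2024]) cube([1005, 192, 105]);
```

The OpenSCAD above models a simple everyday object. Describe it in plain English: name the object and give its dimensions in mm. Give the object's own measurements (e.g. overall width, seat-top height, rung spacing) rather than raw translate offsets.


A door frame. The clear opening is 879 mm wide and 2024 mm high. Two 63 mm wide jambs, 192 mm deep, stand either side of the opening from the floor to the top of the opening. A 105 mm thick head sits across the top of both jambs, spanning the full outside width of the frame.


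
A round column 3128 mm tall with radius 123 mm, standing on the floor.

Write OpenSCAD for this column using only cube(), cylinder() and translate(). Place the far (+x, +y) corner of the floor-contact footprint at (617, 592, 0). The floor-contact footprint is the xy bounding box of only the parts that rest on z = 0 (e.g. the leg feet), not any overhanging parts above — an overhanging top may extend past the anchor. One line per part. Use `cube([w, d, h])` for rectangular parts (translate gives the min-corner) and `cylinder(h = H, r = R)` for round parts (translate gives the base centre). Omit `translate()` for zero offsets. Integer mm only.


translate([494, 469, 0]) cylinder(h = 3128, r = 123);


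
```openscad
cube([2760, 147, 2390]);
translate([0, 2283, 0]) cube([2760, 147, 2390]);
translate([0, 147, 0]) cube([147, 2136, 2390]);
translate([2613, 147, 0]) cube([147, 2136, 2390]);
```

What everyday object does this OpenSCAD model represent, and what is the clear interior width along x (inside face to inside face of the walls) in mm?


A house (or room) frame. The interior width is 2466 mm.

Four 2390 mm walls enclosing a rectangle with no floor or roof — a room or house frame. Outside width is 2760 mm and wall thickness is 147 mm, so the interior width is 2760 − 2 × 147 = 2466 mm.


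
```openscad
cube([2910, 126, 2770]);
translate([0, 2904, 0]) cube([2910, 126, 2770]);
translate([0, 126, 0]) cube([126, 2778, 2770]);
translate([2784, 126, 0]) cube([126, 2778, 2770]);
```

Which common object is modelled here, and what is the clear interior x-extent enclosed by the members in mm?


A house (or room) frame. The interior width is 2658 mm.

Four 2770 mm walls enclosing a rectangle with no floor or roof — a room or house frame. Outside width is 2910 mm and wall thickness is 126 mm, so the interior width is 2910 − 2 × 126 = 2658 mm.


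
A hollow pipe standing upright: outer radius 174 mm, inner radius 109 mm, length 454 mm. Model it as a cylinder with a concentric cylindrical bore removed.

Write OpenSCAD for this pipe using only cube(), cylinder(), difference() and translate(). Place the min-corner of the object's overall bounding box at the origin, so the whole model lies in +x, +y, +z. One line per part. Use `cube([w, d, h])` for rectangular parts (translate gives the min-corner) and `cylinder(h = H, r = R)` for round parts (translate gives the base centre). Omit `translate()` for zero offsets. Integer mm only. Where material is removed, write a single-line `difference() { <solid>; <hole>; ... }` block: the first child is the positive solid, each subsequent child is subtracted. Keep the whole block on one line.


difference() { translate([174, 174, 0]) cylinder(h = 454, r = 174); translate([174, 174, 0]) cylinder(h = 454, r = 109); }


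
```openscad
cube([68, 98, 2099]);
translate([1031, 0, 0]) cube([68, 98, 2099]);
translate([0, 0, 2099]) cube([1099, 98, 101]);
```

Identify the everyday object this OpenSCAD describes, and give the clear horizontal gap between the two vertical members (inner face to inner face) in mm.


A door frame. The clear opening width is 963 mm.

Two 2099 mm tall posts with a header on top — a door frame. The left jamb is 68 mm wide at x = 0; the right jamb starts at x = 1031. The clear opening is 1031 − 68 = 963 mm.


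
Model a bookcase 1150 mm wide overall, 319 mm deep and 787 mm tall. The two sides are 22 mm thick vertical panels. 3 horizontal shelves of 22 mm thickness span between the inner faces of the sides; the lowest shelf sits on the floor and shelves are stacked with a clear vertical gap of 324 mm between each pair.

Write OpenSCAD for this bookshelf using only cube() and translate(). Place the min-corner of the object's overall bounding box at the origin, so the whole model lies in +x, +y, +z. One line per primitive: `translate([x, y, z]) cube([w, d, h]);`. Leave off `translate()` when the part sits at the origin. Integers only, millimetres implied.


cube([22, 319, 787]);
translate([1128, 0, 0]) cube([22, 319, 787]);
translate([22, 0, 0]) cube([1106, 319, 22]);
translate([22, 0, 346]) cube([1106, 319, 22]);
translate([22, 0, 692]) cube([1106, 319, 22]);


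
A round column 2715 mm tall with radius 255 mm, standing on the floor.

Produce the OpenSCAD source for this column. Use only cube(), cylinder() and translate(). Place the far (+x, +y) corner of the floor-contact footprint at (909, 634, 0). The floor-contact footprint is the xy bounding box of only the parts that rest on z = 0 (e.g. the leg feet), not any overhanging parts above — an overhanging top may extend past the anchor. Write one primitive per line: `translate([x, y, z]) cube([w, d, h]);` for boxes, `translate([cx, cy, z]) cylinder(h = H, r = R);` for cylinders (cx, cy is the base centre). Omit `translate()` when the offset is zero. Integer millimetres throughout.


translate([654, 379, 0]) cylinder(h = 2715, r = 255);


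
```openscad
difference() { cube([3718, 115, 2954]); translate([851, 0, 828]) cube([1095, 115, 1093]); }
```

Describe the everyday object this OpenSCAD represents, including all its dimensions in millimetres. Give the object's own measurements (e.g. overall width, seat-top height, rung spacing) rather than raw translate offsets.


A wall 3718 mm long (x), 115 mm thick (y), 2954 mm tall, with a rectangular window opening cut through it. The opening is 1095 mm wide and 1093 mm tall; its sill is at z = 828 mm and its near (−x) edge is 851 mm from the wall's −x end. The opening passes through the full wall thickness.


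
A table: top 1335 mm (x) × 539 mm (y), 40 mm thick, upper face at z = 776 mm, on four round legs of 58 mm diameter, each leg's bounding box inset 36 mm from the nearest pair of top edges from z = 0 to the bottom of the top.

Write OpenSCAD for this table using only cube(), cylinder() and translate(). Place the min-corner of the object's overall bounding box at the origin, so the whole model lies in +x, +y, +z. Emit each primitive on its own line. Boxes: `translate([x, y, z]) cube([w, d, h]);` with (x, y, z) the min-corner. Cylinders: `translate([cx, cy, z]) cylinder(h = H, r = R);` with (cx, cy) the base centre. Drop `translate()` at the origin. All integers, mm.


// leg_h = 776 - 40 = 736
translate([0, 0, 736]) cube([1335, 539, 40]);
translate([65, 65, 0]) cylinder(h = 736, r = 29);
translate([1270, 65, 0]) cylinder(h = 736, r = 29);
translate([65, 474, 0]) cylinder(h = 736, r = 29);
translate([1270, 474, 0]) cylinder(h = 736, r = 29);


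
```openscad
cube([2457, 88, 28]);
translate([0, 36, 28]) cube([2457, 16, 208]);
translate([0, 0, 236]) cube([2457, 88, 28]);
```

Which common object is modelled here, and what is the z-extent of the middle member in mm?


An I-beam. The web height is 208 mm.

Two wide flanges with a thin centred web — an I-beam. Overall 264 mm minus two 28 mm flanges gives a web of 264 − 2·28 = 208 mm.


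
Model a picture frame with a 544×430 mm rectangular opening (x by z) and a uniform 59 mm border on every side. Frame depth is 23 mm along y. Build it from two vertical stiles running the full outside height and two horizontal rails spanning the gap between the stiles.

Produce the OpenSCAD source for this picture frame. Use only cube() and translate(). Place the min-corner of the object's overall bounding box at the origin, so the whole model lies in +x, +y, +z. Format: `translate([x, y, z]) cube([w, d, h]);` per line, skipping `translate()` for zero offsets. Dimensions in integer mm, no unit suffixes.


cube([59, 23, 548]);
translate([603, 0, 0]) cube([59, 23, 548]);
translate([59, 0, 0]) cube([544, 23, 59]);
translate([59, 0, 489]) cube([544, 23, 59]);


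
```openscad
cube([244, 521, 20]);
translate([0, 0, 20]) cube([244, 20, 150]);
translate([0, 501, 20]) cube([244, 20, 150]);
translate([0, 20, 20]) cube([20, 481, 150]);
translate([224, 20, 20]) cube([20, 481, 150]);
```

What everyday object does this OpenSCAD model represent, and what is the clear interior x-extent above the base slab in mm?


An open box. The internal width is 204 mm.

A 244×521 base slab with four walls standing on it — an open box. The base is 244 mm wide and the walls are 20 mm thick, so the internal width is 244 − 2 × 20 = 204 mm.


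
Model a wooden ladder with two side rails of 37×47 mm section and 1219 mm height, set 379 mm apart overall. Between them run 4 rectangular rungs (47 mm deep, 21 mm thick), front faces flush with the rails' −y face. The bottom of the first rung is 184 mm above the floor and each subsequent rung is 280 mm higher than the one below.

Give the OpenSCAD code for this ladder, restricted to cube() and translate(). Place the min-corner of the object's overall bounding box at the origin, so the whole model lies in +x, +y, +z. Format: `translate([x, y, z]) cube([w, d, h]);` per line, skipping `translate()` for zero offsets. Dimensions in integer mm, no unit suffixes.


cube([37, 47, 1219]);
translate([342, 0, 0]) cube([37, 47, 1219]);
translate([37, 0, 184]) cube([305, 47, 21]);
translate([37, 0, 464]) cube([305, 47, 21]);
translate([37, 0, 744]) cube([305, 47, 21]);
translate([37, 0, 1024]) cube([305, 47, 21]);


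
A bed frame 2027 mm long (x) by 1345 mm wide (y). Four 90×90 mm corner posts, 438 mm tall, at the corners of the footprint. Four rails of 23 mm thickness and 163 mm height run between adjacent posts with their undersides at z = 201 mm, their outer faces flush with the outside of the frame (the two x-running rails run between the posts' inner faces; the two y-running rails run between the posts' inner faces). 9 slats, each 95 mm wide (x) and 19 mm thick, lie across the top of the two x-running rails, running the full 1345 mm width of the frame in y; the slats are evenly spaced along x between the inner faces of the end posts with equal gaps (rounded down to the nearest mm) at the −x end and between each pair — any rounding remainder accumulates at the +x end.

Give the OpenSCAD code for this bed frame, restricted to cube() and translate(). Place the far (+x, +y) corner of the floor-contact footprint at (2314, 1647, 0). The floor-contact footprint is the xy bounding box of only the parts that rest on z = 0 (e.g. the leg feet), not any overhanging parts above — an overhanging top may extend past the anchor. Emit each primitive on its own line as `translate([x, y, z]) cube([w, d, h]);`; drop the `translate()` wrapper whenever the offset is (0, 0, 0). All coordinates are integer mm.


// slat z = rail_z + rail_h = 201 + 163 = 364
// slat gap = ⌊(1847 − 9·95) / 10⌋ = 99
translate([287, 302, 0]) cube([90, 90, 438]);
translate([287, 1557, 0]) cube([90, 90, 438]);
translate([2224, 302, 0]) cube([90, 90, 438]);
translate([2224, 1557, 0]) cube([90, 90, 438]);
translate([377, 302, 201]) cube([1847, 23, 163]);
translate([377, 1624, 201]) cube([1847, 23, 163]);
translate([287, 392, 201]) cube([23, 1165, 163]);
translate([2291, 392, 201]) cube([23, 1165, 163]);
translate([476, 302, 364]) cube([95, 1345, 19]);
translate([670, 302, 364]) cube([95, 1345, 19]);
translate([864, 302, 364]) cube([95, 1345, 19]);
translate([1058, 302, 364]) cube([95, 1345, 19]);
translate([1252, 302, 364]) cube([95, 1345, 19]);
translate([1446, 302, 364]) cube([95, 1345, 19]);
translate([1640, 302, 364]) cube([95, 1345, 19]);
translate([1834, 302, 364]) cube([95, 1345, 19]);
translate([2028, 302, 364]) cube([95, 1345, 19]);


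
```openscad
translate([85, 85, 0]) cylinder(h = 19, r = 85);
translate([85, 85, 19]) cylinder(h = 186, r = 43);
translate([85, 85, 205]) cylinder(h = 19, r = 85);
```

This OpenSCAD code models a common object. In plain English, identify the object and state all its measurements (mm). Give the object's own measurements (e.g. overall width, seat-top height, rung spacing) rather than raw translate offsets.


A spool: two coaxial disc flanges of radius 85 mm and thickness 19 mm, joined by a core cylinder of radius 43 mm and height 186 mm. The lower flange rests on z = 0 and the three cylinders share a vertical axis.


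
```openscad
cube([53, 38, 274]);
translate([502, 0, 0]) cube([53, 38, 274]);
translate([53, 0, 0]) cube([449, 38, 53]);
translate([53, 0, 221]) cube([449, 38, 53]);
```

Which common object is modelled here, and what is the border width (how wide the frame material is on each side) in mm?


A picture frame. The border width is 53 mm.

Four thin pieces enclosing a rectangular opening — a picture frame. The two full-height stiles are 274 mm tall; the top rail sits at z = 221 and is 53 mm tall, so the border above the opening is 274 − 221 = 53 mm, matching the stile x-width.


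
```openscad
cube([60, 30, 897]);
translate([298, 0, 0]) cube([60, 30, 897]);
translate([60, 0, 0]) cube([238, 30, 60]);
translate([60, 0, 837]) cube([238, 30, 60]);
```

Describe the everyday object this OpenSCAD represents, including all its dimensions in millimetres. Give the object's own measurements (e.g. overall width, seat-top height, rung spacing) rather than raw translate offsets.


A rectangular picture frame lying in the x–z plane (depth along y). The opening is 238 mm wide (x) by 777 mm tall (z), surrounded by a border 60 mm wide on all four sides. The frame is 30 mm deep and is made of two full-height vertical stiles with two horizontal rails fitted between them.


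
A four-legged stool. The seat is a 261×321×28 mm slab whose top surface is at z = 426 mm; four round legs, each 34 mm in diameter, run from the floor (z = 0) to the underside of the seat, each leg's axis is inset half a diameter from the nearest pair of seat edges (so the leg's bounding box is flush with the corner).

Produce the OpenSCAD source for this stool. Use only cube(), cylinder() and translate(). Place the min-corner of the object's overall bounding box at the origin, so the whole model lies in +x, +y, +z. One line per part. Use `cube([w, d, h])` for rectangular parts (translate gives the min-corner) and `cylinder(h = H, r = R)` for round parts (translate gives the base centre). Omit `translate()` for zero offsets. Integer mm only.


translate([0, 0, 398]) cube([261, 321, 28]);
translate([17, 17, 0]) cylinder(h = 398, r = 17);
translate([244, 17, 0]) cylinder(h = 398, r = 17);
translate([17, 304, 0]) cylinder(h = 398, r = 17);
translate([244, 304, 0]) cylinder(h = 398, r = 17);


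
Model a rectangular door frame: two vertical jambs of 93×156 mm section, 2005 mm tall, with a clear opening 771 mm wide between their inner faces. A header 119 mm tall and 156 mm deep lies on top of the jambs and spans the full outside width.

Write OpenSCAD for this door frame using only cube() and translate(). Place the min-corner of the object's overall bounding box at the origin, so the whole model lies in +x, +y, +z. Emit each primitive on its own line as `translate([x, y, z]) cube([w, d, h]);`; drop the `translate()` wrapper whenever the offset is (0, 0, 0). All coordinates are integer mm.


cube([93, 156, 2005]);
translate([864, 0, 0]) cube([93, 156, 2005]);
translate([0, 0, 2005]) cube([957, 156, 119]);


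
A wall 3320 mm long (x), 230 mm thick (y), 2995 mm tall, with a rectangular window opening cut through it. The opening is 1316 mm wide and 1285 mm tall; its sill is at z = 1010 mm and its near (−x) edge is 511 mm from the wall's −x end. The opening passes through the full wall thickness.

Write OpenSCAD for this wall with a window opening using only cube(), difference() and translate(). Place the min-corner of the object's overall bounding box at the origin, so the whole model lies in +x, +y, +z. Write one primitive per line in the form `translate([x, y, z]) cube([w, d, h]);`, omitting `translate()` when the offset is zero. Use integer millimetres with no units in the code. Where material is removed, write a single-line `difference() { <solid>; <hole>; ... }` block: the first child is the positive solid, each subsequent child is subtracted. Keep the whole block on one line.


difference() { cube([3320, 230, 2995]); translate([511, 0, 1010]) cube([1316, 230, 1285]); }


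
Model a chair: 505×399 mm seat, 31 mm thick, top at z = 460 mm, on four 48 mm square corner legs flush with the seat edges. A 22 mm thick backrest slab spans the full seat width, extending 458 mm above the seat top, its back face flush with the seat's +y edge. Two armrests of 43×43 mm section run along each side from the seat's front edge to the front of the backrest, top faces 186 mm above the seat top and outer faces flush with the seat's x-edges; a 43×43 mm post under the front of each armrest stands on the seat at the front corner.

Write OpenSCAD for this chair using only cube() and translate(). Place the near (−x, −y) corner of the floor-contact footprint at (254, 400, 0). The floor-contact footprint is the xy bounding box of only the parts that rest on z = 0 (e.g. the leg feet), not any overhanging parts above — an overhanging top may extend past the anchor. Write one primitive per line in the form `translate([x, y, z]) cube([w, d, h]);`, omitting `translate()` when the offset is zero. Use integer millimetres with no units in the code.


translate([254, 400, 429]) cube([505, 399, 31]);
translate([254, 400, 0]) cube([48, 48, 429]);
translate([711, 400, 0]) cube([48, 48, 429]);
translate([254, 751, 0]) cube([48, 48, 429]);
translate([711, 751, 0]) cube([48, 48, 429]);
translate([254, 777, 460]) cube([505, 22, 458]);
translate([254, 400, 603]) cube([43, 377, 43]);
translate([716, 400, 603]) cube([43, 377, 43]);
translate([254, 400, 460]) cube([43, 43, 143]);
translate([716, 400, 460]) cube([43, 43, 143]);


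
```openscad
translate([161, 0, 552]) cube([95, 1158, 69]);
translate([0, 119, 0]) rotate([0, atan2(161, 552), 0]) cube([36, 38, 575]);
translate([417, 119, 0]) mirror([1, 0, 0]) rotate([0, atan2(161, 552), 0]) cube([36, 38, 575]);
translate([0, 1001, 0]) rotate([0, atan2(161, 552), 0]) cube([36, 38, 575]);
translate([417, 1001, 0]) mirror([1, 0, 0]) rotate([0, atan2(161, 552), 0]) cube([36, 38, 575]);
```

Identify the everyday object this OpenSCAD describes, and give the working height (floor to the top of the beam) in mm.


A sawhorse. The overall height is 621 mm.

A beam across two mirrored pairs of raked legs — a sawhorse. The beam's underside is at z = 552 (matching the legs' vertical rise in atan2(161, 552)) and the beam is 69 mm tall, so its top is at 552 + 69 = 621 mm. The raked legs top out at the beam's underside, so that is the highest point.


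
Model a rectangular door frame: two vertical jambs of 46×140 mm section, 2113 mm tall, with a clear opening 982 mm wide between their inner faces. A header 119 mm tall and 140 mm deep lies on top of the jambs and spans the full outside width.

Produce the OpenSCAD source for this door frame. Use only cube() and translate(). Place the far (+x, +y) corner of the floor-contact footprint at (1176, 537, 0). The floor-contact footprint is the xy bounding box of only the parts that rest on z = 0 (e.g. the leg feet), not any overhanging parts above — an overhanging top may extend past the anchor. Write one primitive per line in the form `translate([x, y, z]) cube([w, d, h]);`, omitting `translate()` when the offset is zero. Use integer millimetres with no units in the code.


translate([102, 397, 0]) cube([46, 140, 2113]);
translate([1130, 397, 0]) cube([46, 140, 2113]);
translate([102, 397, 2113]) cube([1074, 140, 119]);


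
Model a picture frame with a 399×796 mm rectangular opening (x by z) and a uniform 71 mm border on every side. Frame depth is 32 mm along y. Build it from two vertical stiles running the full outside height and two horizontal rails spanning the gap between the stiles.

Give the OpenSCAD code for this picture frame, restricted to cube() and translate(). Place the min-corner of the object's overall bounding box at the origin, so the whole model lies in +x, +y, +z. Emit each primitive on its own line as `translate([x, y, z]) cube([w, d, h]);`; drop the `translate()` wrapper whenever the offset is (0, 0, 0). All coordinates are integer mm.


cube([71, 32, 938]);
translate([470, 0, 0]) cube([71, 32, 938]);
translate([71, 0, 0]) cube([399, 32, 71]);
translate([71, 0, 867]) cube([399, 32, 71]);


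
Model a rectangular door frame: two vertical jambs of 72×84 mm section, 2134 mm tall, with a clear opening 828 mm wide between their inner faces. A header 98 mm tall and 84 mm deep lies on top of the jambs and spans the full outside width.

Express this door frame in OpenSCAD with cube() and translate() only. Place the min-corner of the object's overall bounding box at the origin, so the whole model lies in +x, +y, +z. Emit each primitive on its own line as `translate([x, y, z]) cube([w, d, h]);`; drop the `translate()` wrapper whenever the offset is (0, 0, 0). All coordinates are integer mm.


cube([72, 84, 2134]);
translate([900, 0, 0]) cube([72, 84, 2134]);
translate([0, 0, 2134]) cube([972, 84, 98]);


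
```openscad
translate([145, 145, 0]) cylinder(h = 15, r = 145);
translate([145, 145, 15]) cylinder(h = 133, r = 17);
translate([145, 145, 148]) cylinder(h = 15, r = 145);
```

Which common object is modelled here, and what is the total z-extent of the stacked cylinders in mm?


A spool. The overall height is 163 mm.

Three coaxial cylinders, large–small–large — a spool. Two 15 mm flanges and a 133 mm core give 15 + 133 + 15 = 163 mm.


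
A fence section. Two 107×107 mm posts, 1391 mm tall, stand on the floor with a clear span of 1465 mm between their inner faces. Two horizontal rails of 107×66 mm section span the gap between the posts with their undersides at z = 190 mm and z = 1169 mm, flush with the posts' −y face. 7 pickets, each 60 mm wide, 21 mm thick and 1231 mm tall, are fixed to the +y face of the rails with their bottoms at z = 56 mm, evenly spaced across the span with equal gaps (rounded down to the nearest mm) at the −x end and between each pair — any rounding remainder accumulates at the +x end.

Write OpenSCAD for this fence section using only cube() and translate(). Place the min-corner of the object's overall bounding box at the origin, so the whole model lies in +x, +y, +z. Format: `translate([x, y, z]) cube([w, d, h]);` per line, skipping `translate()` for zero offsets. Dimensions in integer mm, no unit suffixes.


cube([107, 107, 1391]);
translate([1572, 0, 0]) cube([107, 107, 1391]);
translate([107, 0, 190]) cube([1465, 107, 66]);
translate([107, 0, 1169]) cube([1465, 107, 66]);
translate([237, 107, 56]) cube([60, 21, 1231]);
translate([427, 107, 56]) cube([60, 21, 1231]);
translate([617, 107, 56]) cube([60, 21, 1231]);
translate([807, 107, 56]) cube([60, 21, 1231]);
translate([997, 107, 56]) cube([60, 21, 1231]);
translate([1187, 107, 56]) cube([60, 21, 1231]);
translate([1377, 107, 56]) cube([60, 21, 1231]);


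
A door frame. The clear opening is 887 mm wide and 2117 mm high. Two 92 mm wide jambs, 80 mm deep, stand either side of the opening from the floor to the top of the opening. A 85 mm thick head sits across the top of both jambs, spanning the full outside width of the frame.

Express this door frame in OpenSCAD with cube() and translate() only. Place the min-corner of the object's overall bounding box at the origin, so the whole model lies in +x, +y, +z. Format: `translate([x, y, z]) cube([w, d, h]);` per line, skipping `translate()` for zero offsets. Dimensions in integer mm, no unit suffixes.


cube([92, 80, 2117]);
translate([979, 0, 0]) cube([92, 80, 2117]);
translate([0, 0, 2117]) cube([1071, 80, 85]);


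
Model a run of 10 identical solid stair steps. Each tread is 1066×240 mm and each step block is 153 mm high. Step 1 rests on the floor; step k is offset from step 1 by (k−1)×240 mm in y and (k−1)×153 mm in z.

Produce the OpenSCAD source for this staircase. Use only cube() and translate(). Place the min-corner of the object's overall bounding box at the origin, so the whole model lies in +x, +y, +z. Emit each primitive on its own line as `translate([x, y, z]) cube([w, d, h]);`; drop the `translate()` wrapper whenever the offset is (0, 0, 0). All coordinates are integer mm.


cube([1066, 240, 153]);
translate([0, 240, 153]) cube([1066, 240, 153]);
translate([0, 480, 306]) cube([1066, 240, 153]);
translate([0, 720, 459]) cube([1066, 240, 153]);
translate([0, 960, 612]) cube([1066, 240, 153]);
translate([0, 1200, 765]) cube([1066, 240, 153]);
translate([0, 1440, 918]) cube([1066, 240, 153]);
translate([0, 1680, 1071]) cube([1066, 240, 153]);
translate([0, 1920, 1224]) cube([1066, 240, 153]);
translate([0, 2160, 1377]) cube([1066, 240, 153]);


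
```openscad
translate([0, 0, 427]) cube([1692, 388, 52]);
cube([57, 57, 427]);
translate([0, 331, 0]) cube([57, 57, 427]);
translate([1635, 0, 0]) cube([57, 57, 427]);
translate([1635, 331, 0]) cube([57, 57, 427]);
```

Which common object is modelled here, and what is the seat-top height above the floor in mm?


A bench. The seat-top height is 479 mm.

A long slab on four corner posts — a bench. The slab sits at z = 427 with thickness 52, so the top is 427 + 52 = 479 mm.


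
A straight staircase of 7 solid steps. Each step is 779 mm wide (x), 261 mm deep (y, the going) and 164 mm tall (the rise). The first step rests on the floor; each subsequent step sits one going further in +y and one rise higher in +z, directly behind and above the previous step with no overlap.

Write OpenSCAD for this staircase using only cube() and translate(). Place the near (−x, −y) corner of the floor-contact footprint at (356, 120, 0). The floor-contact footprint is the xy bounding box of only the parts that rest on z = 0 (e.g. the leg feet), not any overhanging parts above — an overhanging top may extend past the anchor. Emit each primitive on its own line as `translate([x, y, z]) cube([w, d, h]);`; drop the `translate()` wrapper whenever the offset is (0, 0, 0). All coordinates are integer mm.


translate([356, 120, 0]) cube([779, 261, 164]);
translate([356, 381, 164]) cube([779, 261, 164]);
translate([356, 642, 328]) cube([779, 261, 164]);
translate([356, 903, 492]) cube([779, 261, 164]);
translate([356, 1164, 656]) cube([779, 261, 164]);
translate([356, 1425, 820]) cube([779, 261, 164]);
translate([356, 1686, 984]) cube([779, 261, 164]);


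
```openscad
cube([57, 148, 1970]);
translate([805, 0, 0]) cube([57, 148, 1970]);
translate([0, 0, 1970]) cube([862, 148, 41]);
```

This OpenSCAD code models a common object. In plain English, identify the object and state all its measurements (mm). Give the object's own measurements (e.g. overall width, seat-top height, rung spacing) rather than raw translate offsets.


A door frame. The clear opening is 748 mm wide and 1970 mm high. Two 57 mm wide jambs, 148 mm deep, stand either side of the opening from the floor to the top of the opening. A 41 mm thick head sits across the top of both jambs, spanning the full outside width of the frame.


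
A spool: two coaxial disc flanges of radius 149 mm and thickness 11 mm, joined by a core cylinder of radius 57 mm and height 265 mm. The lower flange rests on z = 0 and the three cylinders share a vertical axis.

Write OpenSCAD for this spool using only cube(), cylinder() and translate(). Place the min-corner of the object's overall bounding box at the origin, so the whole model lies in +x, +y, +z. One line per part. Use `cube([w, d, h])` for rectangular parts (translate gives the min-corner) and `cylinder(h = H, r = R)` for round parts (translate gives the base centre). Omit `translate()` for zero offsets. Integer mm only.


translate([149, 149, 0]) cylinder(h = 11, r = 149);
translate([149, 149, 11]) cylinder(h = 265, r = 57);
translate([149, 149, 276]) cylinder(h = 11, r = 149);


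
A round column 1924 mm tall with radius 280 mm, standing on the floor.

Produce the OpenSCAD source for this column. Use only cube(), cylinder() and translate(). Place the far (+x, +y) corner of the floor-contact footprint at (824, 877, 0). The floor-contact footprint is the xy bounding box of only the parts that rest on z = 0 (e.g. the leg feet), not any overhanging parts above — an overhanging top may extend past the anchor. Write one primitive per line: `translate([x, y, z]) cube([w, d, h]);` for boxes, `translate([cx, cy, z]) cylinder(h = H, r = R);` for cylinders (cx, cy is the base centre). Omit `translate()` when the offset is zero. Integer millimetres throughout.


translate([544, 597, 0]) cylinder(h = 1924, r = 280);


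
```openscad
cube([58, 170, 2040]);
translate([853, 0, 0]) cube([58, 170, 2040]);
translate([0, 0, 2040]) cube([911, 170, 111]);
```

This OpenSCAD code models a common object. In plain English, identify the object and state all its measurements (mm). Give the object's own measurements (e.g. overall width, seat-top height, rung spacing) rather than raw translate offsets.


A door frame. The clear opening is 795 mm wide and 2040 mm high. Two 58 mm wide jambs, 170 mm deep, stand either side of the opening from the floor to the top of the opening. A 111 mm thick head sits across the top of both jambs, spanning the full outside width of the frame.


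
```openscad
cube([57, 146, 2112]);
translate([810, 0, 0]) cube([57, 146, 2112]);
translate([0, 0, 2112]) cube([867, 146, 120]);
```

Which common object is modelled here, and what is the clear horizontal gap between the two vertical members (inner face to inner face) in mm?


A door frame. The clear opening width is 753 mm.

Two 2112 mm tall posts with a header on top — a door frame. The left jamb is 57 mm wide at x = 0; the right jamb starts at x = 810. The clear opening is 810 − 57 = 753 mm.


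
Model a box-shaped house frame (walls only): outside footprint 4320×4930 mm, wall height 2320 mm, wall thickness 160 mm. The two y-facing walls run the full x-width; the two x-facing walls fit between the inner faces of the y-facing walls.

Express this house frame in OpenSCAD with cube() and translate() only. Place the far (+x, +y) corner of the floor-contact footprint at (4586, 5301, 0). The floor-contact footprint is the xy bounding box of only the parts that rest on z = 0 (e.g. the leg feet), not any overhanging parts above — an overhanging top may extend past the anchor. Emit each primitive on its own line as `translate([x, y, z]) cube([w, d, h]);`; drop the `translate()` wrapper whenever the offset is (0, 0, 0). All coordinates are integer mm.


translate([266, 371, 0]) cube([4320, 160, 2320]);
translate([266, 5141, 0]) cube([4320, 160, 2320]);
translate([266, 531, 0]) cube([160, 4610, 2320]);
translate([4426, 531, 0]) cube([160, 4610, 2320]);


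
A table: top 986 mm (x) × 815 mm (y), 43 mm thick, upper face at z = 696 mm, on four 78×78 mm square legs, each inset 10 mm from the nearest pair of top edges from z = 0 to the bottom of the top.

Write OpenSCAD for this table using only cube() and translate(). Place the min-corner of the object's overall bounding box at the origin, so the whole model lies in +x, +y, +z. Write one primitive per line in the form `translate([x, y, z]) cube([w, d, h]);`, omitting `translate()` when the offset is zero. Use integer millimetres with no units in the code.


translate([0, 0, 653]) cube([986, 815, 43]);
translate([10, 10, 0]) cube([78, 78, 653]);
translate([898, 10, 0]) cube([78, 78, 653]);
translate([10, 727, 0]) cube([78, 78, 653]);
translate([898, 727, 0]) cube([78, 78, 653]);


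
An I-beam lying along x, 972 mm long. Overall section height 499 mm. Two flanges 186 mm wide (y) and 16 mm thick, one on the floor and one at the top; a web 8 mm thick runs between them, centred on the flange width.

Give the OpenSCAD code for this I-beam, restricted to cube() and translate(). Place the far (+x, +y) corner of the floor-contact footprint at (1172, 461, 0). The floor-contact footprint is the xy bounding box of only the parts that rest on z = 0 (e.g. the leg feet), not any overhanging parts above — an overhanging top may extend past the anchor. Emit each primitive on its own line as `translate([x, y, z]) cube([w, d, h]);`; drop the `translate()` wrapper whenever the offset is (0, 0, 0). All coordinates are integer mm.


translate([200, 275, 0]) cube([972, 186, 16]);
translate([200, 364, 16]) cube([972, 8, 467]);
translate([200, 275, 483]) cube([972, 186, 16]);


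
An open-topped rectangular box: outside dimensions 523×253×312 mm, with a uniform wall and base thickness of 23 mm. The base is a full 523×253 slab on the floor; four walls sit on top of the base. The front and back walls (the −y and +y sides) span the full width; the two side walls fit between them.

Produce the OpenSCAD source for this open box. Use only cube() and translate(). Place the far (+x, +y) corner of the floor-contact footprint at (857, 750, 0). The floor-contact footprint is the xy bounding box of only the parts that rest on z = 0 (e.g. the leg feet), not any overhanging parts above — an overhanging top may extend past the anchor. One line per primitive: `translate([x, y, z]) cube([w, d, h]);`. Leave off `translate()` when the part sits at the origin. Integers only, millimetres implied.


translate([334, 497, 0]) cube([523, 253, 23]);
translate([334, 497, 23]) cube([523, 23, 289]);
translate([334, 727, 23]) cube([523, 23, 289]);
translate([334, 520, 23]) cube([23, 207, 289]);
translate([834, 520, 23]) cube([23, 207, 289]);


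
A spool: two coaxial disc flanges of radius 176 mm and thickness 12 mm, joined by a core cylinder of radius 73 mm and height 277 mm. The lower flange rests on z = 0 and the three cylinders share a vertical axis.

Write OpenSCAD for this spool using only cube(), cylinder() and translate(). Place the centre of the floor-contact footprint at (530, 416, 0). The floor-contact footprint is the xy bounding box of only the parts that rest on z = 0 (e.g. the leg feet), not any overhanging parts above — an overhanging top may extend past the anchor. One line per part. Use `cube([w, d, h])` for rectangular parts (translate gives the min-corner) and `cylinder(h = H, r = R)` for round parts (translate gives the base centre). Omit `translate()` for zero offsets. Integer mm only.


translate([530, 416, 0]) cylinder(h = 12, r = 176);
translate([530, 416, 12]) cylinder(h = 277, r = 73);
translate([530, 416, 289]) cylinder(h = 12, r = 176);


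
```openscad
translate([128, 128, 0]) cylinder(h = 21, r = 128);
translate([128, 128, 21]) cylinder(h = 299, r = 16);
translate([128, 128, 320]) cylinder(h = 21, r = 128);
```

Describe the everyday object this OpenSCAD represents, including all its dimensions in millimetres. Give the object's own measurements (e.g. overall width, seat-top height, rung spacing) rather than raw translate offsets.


A spool: two coaxial disc flanges of radius 128 mm and thickness 21 mm, joined by a core cylinder of radius 16 mm and height 299 mm. The lower flange rests on z = 0 and the three cylinders share a vertical axis.


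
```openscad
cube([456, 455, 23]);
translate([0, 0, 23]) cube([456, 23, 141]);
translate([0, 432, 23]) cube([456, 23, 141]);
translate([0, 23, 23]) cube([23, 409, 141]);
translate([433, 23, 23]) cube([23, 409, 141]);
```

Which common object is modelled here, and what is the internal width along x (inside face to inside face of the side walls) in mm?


An open box. The internal width is 410 mm.

A 456×455 base slab with four walls standing on it — an open box. The base is 456 mm wide and the walls are 23 mm thick, so the internal width is 456 − 2 × 23 = 410 mm.
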